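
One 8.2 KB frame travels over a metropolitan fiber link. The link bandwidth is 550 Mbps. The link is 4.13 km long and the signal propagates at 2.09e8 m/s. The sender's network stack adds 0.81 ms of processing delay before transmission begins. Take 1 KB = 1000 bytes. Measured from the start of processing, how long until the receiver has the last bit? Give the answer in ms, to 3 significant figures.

0.949 ms

L = 65600 bits.
Transmission delay = L/R = 65600 / 550000000 = 0.119273 ms.
Propagation delay = d/s = 4130 m / 209000000 m/s = 0.0197608 ms.
Plus processing delay 0.81 ms = 0.81 ms.
Total = 0.949 ms.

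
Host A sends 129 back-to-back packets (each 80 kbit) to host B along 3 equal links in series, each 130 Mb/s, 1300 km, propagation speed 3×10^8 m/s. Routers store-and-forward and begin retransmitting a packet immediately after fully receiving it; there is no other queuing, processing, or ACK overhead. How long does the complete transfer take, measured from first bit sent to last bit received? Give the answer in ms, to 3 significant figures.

93.6 ms

Per-hop transmission t_tx = L/R = 80000/130000000 = 0.615385 ms.
Per-hop propagation t_prop = 1300000/300000000 = 4.33333 ms.
Pipeline fill: first packet needs 3·t_tx to clear all hops; remaining 128 packets each add one t_tx.
Total = (3+129-1)·t_tx + 3·t_prop = 131·0.615385 + 3·4.33333 = 93.6 ms.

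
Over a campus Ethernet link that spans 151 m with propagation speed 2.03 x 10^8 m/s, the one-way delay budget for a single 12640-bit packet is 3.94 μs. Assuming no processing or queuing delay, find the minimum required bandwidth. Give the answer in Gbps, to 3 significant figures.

3.95 Gbps

Propagation delay = 151 / 2.03e+08 = 0.743842 μs.
Transmission budget = 3.94 − 0.743842 = 3.19616 μs.
R ≥ L / t_tx = 12640 bits / 3.19616e-06 s = 3.95 Gbps.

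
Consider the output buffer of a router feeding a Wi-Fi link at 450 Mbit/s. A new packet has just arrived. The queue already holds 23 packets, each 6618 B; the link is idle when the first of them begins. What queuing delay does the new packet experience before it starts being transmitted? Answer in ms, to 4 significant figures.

2.706 ms

Each queued packet: L/R = 52944/450000000 = 0.117653 ms.
23 queued → 2.70603 ms.
Queuing delay = 2.706 ms.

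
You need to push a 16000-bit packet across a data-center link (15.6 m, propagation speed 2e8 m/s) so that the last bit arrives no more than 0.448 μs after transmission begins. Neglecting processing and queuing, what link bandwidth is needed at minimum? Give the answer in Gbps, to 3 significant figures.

43.2 Gbps

Propagation delay = 15.6 / 200000000 = 0.078 μs.
Transmission budget = 0.448 − 0.078 = 0.37 μs.
R ≥ L / t_tx = 16000 bits / 3.7e-07 s = 43.2 Gbps.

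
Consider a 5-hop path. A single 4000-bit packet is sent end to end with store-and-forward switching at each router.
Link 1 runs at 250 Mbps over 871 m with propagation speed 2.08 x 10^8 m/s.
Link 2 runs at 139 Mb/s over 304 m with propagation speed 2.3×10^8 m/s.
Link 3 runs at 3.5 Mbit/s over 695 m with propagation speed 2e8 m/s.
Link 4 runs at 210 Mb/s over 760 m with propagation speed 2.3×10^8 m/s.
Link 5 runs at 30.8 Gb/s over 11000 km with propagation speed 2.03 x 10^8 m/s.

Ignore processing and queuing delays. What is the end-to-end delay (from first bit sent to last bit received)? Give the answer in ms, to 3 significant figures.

55.4 ms

Transmission delays (L/R per hop): 0.016, 0.028777, 1.14286, 0.0190476, 0.00012987 ms; sum = 1.20681 ms.
Propagation delays (d/s per hop): 0.0041875, 0.00132174, 0.003475, 0.00330435, 54.1872 ms; sum = 54.1995 ms.
End-to-end = 55.4 ms.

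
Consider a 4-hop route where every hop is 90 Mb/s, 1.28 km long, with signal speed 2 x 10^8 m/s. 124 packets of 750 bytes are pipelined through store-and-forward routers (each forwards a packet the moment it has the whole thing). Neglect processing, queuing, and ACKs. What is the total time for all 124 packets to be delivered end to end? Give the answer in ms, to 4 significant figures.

Per-hop transmission t_tx = L/R = 6000/90000000 = 0.0666667 ms.
Per-hop propagation t_prop = 1280/200000000 = 0.0064 ms.
Pipeline fill: first packet needs 4·t_tx to clear all hops; remaining 123 packets each add one t_tx.
Total = (4+124-1)·t_tx + 4·t_prop = 127·0.0666667 + 4·0.0064 = 8.492 ms.

8.492 ms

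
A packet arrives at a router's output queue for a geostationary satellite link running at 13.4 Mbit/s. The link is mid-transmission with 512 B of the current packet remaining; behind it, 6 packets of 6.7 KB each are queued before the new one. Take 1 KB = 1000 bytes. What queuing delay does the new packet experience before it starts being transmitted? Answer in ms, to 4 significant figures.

Each queued packet: L/R = 53600/13400000 = 4 ms.
6 queued → 24 ms.
Plus remaining 4096 bits of current packet: 0.305672 ms.
Queuing delay = 24.31 ms.

24.31 ms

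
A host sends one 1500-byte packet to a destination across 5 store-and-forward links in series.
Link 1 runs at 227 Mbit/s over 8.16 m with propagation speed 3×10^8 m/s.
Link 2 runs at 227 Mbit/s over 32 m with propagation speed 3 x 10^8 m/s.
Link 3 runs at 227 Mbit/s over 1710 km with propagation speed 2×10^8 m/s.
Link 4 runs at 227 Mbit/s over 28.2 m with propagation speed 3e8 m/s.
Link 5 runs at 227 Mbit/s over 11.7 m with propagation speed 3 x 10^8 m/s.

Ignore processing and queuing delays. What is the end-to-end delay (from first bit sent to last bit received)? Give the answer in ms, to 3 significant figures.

8.81 ms

L = 1500 × 8 = 12000 bits.
Transmission delay per hop = L/R = 12000/227000000 = 0.0528634 ms; 5 hops → 0.264317 ms.
Propagation delays (d/s per hop): 2.72e-05, 0.000106667, 8.55, 9.4e-05, 3.9e-05 ms; sum = 8.55027 ms.
End-to-end = 8.81 ms.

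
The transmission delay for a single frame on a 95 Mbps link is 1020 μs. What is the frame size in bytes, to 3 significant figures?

L = R × t_tx = 95000000 b/s × 0.00102 s = 96900 bits.
In bytes: 96900 / 8 = 12100 bytes.

12100 bytes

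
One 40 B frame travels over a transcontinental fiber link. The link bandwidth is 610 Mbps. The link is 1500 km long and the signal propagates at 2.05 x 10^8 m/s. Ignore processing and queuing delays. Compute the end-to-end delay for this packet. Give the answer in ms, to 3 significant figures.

L = 40 × 8 = 320 bits.
Transmission delay = L/R = 320 / 610000000 = 0.00052459 ms.
Propagation delay = d/s = 1500000 m / 2.05e+08 m/s = 7.31707 ms.
Total = 7.32 ms.

7.32 ms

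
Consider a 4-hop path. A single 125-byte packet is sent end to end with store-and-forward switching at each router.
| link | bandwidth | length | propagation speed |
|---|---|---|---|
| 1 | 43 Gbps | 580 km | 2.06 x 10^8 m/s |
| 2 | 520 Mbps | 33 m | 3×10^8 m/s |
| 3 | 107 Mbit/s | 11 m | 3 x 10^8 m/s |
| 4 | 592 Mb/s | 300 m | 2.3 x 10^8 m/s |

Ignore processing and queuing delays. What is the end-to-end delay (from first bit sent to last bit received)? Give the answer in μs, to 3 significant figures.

L = 125 × 8 = 1000 bits.
Transmission delays (L/R per hop): 0.0232558, 1.92308, 9.34579, 1.68919 μs; sum = 12.9813 μs.
Propagation delays (d/s per hop): 2815.53, 0.11, 0.0366667, 1.30435 μs; sum = 2816.98 μs.
End-to-end = 2830 μs.

2830 μs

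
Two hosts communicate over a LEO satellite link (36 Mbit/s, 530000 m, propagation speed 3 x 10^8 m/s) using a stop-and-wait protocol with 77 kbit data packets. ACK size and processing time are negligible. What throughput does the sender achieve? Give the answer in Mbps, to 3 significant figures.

t_tx = L/R = 77000/36000000 = 0.00213889 s.
t_prop = 530000/300000000 = 0.00176667 s; RTT = 0.00353333 s.
Cycle = t_tx + RTT = 0.00567222 s.
Throughput = L / cycle = 77000 / 0.00567222 = 13.6 Mbps.

13.6 Mbps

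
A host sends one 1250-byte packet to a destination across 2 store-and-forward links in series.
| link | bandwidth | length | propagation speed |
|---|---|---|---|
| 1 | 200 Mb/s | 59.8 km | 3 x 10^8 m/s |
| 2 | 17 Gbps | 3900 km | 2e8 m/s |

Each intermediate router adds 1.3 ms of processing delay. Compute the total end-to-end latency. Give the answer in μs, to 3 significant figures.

21000 μs

L = 1250 × 8 = 10000 bits.
Transmission delays (L/R per hop): 50, 0.588235 μs; sum = 50.5882 μs.
Propagation delays (d/s per hop): 199.333, 19500 μs; sum = 19699.3 μs.
Processing at 1 router(s): 1 × 1.3 ms = 1300 μs.
End-to-end = 21000 μs.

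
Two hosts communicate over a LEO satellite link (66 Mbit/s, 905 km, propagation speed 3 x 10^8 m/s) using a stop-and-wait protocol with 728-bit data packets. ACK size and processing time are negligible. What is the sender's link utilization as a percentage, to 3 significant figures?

t_tx = L/R = 728/66000000 = 1.10303e-05 s.
t_prop = 905000/300000000 = 0.00301667 s; RTT = 0.00603333 s.
Cycle = t_tx + RTT = 0.00604436 s.
Utilization = t_tx / cycle = 1.10303e-05/0.00604436 = 0.182 %.

0.182 %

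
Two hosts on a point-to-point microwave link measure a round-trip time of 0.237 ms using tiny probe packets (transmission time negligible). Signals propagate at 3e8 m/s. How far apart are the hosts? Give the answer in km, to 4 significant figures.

35.55 km

One-way propagation = RTT/2 = 0.1185 ms.
d = s × t = 300000000 × 0.0001185 = 35.55 km.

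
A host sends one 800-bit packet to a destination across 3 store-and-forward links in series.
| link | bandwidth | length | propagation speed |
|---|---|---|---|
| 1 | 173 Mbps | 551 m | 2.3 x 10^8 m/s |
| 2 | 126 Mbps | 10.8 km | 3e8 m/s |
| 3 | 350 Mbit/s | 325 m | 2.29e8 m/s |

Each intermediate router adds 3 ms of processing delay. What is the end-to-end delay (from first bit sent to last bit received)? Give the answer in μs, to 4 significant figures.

6053 μs

Transmission delays (L/R per hop): 4.62428, 6.34921, 2.28571 μs; sum = 13.2592 μs.
Propagation delays (d/s per hop): 2.39565, 36, 1.41921 μs; sum = 39.8149 μs.
Processing at 2 router(s): 2 × 3 ms = 6000 μs.
End-to-end = 6053 μs.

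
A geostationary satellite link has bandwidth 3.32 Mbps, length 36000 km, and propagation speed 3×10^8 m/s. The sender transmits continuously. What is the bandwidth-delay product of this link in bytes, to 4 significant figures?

Propagation delay = 36000000 / 300000000 = 0.12 s.
BDP = R × t_prop = 3320000 × 0.12 = 398400 bits.
In bytes: 398400/8 = 49800 bytes.

49800 bytes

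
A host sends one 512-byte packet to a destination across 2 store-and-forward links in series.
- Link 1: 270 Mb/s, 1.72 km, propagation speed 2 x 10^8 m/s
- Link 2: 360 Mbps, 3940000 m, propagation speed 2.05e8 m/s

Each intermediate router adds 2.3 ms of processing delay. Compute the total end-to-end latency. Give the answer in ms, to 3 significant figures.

21.6 ms

L = 512 × 8 = 4096 bits.
Transmission delays (L/R per hop): 0.0151704, 0.0113778 ms; sum = 0.0265481 ms.
Propagation delays (d/s per hop): 0.0086, 19.2195 ms; sum = 19.2281 ms.
Processing at 1 router(s): 1 × 2.3 ms = 2.3 ms.
End-to-end = 21.6 ms.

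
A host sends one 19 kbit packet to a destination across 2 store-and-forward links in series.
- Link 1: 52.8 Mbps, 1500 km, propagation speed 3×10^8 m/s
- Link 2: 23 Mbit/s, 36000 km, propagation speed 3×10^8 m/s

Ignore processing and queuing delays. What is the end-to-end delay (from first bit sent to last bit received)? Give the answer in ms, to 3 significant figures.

L = 19000 bits.
Transmission delays (L/R per hop): 0.359848, 0.826087 ms; sum = 1.18594 ms.
Propagation delays (d/s per hop): 5, 120 ms; sum = 125 ms.
End-to-end = 126 ms.

126 ms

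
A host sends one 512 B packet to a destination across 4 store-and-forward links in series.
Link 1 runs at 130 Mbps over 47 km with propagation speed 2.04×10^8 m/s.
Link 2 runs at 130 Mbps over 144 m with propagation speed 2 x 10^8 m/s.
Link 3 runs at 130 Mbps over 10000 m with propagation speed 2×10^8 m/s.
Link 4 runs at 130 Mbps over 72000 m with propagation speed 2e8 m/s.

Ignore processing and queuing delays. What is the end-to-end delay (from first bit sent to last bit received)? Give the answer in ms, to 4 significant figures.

L = 512 × 8 = 4096 bits.
Transmission delay per hop = L/R = 4096/130000000 = 0.0315077 ms; 4 hops → 0.126031 ms.
Propagation delays (d/s per hop): 0.230392, 0.00072, 0.05, 0.36 ms; sum = 0.641112 ms.
End-to-end = 0.7671 ms.

0.7671 ms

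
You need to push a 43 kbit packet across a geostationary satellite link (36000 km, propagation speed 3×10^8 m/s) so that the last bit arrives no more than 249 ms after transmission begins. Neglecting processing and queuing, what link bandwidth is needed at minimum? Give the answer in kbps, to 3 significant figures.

Propagation delay = 36000000 / 300000000 = 120 ms.
Transmission budget = 249 − 120 = 129 ms.
R ≥ L / t_tx = 43000 bits / 0.129 s = 333 kbps.

333 kbps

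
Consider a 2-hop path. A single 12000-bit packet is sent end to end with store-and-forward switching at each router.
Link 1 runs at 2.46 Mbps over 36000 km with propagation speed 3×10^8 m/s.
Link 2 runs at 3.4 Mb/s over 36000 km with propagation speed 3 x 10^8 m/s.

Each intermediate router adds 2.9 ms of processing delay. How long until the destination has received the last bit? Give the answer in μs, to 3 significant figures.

251000 μs

Transmission delays (L/R per hop): 4878.05, 3529.41 μs; sum = 8407.46 μs.
Propagation delays (d/s per hop): 120000, 120000 μs; sum = 240000 μs.
Processing at 1 router(s): 1 × 2.9 ms = 2900 μs.
End-to-end = 251000 μs.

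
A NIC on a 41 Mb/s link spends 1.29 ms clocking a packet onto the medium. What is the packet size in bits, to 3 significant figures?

52900 bits

L = R × t_tx = 41000000 b/s × 0.00129 s = 52890 bits.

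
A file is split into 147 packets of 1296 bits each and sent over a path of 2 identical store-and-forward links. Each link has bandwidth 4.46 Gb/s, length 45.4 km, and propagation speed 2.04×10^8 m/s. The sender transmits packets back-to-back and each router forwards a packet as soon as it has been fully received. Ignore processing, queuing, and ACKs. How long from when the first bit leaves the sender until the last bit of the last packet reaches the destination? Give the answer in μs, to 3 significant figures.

488 μs

Per-hop transmission t_tx = L/R = 1296/4460000000 = 0.290583 μs.
Per-hop propagation t_prop = 45400/204000000 = 222.549 μs.
Pipeline fill: first packet needs 2·t_tx to clear all hops; remaining 146 packets each add one t_tx.
Total = (2+147-1)·t_tx + 2·t_prop = 148·0.290583 + 2·222.549 = 488 μs.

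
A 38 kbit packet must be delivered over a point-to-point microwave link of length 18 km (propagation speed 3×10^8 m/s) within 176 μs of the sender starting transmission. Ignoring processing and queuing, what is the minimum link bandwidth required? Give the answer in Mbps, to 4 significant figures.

Propagation delay = 18000 / 300000000 = 60 μs.
Transmission budget = 176 − 60 = 116 μs.
R ≥ L / t_tx = 38000 bits / 0.000116 s = 327.6 Mbps.

327.6 Mbps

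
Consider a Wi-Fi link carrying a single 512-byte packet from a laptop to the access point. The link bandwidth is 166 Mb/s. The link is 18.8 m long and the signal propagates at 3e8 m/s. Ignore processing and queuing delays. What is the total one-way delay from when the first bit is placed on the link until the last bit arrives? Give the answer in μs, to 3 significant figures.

L = 512 × 8 = 4096 bits.
Transmission delay = L/R = 4096 / 166000000 = 24.6747 μs.
Propagation delay = d/s = 18.8 m / 300000000 m/s = 0.0626667 μs.
Total = 24.7 μs.

24.7 μs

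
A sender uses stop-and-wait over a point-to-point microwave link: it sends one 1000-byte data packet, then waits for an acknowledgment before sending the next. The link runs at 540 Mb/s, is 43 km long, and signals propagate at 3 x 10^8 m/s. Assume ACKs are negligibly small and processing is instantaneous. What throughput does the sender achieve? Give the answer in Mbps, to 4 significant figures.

26.54 Mbps

t_tx = L/R = 8000/540000000 = 1.48148e-05 s.
t_prop = 43000/300000000 = 0.000143333 s; RTT = 0.000286667 s.
Cycle = t_tx + RTT = 0.000301481 s.
Throughput = L / cycle = 8000 / 0.000301481 = 26.54 Mbps.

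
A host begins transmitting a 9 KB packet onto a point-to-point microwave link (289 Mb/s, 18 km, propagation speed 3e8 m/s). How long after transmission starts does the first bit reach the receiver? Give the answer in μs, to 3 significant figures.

60.0 μs

First bit experiences only propagation delay: d/s = 18000/300000000 = 60.0 μs.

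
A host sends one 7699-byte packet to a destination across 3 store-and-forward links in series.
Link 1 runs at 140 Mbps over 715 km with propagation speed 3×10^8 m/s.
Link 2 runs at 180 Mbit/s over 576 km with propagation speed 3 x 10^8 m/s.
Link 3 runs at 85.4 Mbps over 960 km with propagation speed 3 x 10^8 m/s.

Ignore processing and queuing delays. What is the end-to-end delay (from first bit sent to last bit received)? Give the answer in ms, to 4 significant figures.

9.007 ms

L = 7699 × 8 = 61592 bits.
Transmission delays (L/R per hop): 0.439943, 0.342178, 0.721218 ms; sum = 1.50334 ms.
Propagation delays (d/s per hop): 2.38333, 1.92, 3.2 ms; sum = 7.50333 ms.
End-to-end = 9.007 ms.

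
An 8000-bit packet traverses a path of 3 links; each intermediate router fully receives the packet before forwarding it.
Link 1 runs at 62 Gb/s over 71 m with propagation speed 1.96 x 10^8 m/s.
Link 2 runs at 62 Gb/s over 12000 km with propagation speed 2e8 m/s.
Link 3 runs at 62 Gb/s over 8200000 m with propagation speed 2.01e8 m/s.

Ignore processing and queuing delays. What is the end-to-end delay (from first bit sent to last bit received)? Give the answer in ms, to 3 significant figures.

101 ms

Transmission delay per hop = L/R = 8000/62000000000 = 0.000129032 ms; 3 hops → 0.000387097 ms.
Propagation delays (d/s per hop): 0.000362245, 60, 40.796 ms; sum = 100.796 ms.
End-to-end = 101 ms.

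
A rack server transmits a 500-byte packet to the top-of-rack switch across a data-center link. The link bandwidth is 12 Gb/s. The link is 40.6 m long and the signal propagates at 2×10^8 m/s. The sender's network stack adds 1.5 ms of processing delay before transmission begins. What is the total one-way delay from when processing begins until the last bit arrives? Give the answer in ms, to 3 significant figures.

1.50 ms

L = 500 × 8 = 4000 bits.
Transmission delay = L/R = 4000 / 12000000000 = 0.000333333 ms.
Propagation delay = d/s = 40.6 m / 200000000 m/s = 0.000203 ms.
Plus processing delay 1.5 ms = 1.5 ms.
Total = 1.50 ms.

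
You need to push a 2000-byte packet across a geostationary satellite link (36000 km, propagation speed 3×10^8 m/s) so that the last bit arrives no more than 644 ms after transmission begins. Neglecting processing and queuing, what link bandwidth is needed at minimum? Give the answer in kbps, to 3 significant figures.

L = 16000 bits.
Propagation delay = 36000000 / 300000000 = 120 ms.
Transmission budget = 644 − 120 = 524 ms.
R ≥ L / t_tx = 16000 bits / 0.524 s = 30.5 kbps.

30.5 kbps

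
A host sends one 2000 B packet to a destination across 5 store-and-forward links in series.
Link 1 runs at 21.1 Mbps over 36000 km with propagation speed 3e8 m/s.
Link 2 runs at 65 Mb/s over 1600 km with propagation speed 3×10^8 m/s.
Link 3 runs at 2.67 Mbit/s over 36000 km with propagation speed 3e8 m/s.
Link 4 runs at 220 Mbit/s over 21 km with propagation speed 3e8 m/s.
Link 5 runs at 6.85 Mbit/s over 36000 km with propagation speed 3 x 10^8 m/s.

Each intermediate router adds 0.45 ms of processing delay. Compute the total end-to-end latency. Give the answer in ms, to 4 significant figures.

376.6 ms

L = 2000 × 8 = 16000 bits.
Transmission delays (L/R per hop): 0.758294, 0.246154, 5.99251, 0.0727273, 2.33577 ms; sum = 9.40545 ms.
Propagation delays (d/s per hop): 120, 5.33333, 120, 0.07, 120 ms; sum = 365.403 ms.
Processing at 4 router(s): 4 × 0.45 ms = 1.8 ms.
End-to-end = 376.6 ms.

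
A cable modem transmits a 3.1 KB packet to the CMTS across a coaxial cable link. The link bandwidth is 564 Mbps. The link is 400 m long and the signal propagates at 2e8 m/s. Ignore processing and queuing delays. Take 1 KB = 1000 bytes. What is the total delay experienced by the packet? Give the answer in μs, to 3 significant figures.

L = 24800 bits.
Transmission delay = L/R = 24800 / 564000000 = 43.9716 μs.
Propagation delay = d/s = 400 m / 200000000 m/s = 2 μs.
Total = 46.0 μs.

46.0 μs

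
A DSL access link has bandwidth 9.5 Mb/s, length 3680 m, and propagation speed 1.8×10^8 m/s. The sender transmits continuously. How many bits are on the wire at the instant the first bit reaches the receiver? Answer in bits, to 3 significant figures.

194 bits

Propagation delay = 3680 / 180000000 = 2.04444e-05 s.
BDP = R × t_prop = 9500000 × 2.04444e-05 = 194.222 bits.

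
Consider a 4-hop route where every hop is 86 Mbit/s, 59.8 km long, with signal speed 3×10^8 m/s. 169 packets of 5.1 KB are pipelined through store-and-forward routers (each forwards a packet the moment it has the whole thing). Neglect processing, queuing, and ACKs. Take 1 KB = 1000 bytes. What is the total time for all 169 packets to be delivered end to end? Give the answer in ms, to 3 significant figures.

Per-hop transmission t_tx = L/R = 40800/86000000 = 0.474419 ms.
Per-hop propagation t_prop = 59800/300000000 = 0.199333 ms.
Pipeline fill: first packet needs 4·t_tx to clear all hops; remaining 168 packets each add one t_tx.
Total = (4+169-1)·t_tx + 4·t_prop = 172·0.474419 + 4·0.199333 = 82.4 ms.

82.4 ms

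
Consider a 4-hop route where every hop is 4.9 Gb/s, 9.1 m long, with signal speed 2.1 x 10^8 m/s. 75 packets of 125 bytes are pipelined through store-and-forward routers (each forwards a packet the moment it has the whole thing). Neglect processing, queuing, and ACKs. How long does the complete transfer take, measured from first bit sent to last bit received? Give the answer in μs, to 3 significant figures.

Per-hop transmission t_tx = L/R = 1000/4900000000 = 0.204082 μs.
Per-hop propagation t_prop = 9.1/210000000 = 0.0433333 μs.
Pipeline fill: first packet needs 4·t_tx to clear all hops; remaining 74 packets each add one t_tx.
Total = (4+75-1)·t_tx + 4·t_prop = 78·0.204082 + 4·0.0433333 = 16.1 μs.

16.1 μs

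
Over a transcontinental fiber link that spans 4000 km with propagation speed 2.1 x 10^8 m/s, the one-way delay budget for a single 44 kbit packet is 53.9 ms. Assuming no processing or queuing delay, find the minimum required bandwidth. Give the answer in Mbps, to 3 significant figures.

Propagation delay = 4000000 / 210000000 = 19.0476 ms.
Transmission budget = 53.9 − 19.0476 = 34.8524 ms.
R ≥ L / t_tx = 44000 bits / 0.0348524 s = 1.26 Mbps.

1.26 Mbps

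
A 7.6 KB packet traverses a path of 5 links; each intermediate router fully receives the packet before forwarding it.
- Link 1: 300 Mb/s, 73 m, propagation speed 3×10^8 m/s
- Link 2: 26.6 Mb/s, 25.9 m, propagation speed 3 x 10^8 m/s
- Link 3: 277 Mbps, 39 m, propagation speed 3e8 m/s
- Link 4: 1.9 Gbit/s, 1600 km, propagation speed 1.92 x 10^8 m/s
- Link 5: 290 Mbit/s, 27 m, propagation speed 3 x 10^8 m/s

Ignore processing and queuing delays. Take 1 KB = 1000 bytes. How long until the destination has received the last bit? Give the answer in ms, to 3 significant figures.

11.3 ms

L = 60800 bits.
Transmission delays (L/R per hop): 0.202667, 2.28571, 0.219495, 0.032, 0.209655 ms; sum = 2.94953 ms.
Propagation delays (d/s per hop): 0.000243333, 8.63333e-05, 0.00013, 8.33333, 9e-05 ms; sum = 8.33388 ms.
End-to-end = 11.3 ms.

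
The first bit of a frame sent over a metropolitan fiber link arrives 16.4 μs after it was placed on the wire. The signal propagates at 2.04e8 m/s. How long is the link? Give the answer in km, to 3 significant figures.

3.35 km

d = s × t_prop = 204000000 × 1.64e-05 = 3.35 km.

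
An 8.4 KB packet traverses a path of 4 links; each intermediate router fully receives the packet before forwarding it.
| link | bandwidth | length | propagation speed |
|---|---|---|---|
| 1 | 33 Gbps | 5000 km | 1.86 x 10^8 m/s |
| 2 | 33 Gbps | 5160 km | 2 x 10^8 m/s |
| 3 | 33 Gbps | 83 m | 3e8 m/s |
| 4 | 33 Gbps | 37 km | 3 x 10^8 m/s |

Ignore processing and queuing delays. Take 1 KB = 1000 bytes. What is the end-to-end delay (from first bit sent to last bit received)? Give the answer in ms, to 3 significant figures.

52.8 ms

L = 67200 bits.
Transmission delay per hop = L/R = 67200/33000000000 = 0.00203636 ms; 4 hops → 0.00814545 ms.
Propagation delays (d/s per hop): 26.8817, 25.8, 0.000276667, 0.123333 ms; sum = 52.8053 ms.
End-to-end = 52.8 ms.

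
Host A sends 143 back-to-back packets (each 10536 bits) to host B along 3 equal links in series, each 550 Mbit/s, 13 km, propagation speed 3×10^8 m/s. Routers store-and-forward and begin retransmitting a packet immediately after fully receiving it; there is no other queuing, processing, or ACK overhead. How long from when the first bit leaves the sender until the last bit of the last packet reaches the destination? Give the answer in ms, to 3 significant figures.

2.91 ms

Per-hop transmission t_tx = L/R = 10536/550000000 = 0.0191564 ms.
Per-hop propagation t_prop = 13000/300000000 = 0.0433333 ms.
Pipeline fill: first packet needs 3·t_tx to clear all hops; remaining 142 packets each add one t_tx.
Total = (3+143-1)·t_tx + 3·t_prop = 145·0.0191564 + 3·0.0433333 = 2.91 ms.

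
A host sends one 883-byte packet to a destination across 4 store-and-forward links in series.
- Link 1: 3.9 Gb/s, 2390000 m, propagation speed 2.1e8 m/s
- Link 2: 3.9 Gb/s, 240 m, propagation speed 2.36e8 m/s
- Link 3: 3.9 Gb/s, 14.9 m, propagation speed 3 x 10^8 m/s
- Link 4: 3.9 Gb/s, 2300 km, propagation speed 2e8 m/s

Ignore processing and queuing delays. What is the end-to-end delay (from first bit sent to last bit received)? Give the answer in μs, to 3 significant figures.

L = 883 × 8 = 7064 bits.
Transmission delay per hop = L/R = 7064/3900000000 = 1.81128 μs; 4 hops → 7.24513 μs.
Propagation delays (d/s per hop): 11381, 1.01695, 0.0496667, 11500 μs; sum = 22882 μs.
End-to-end = 22900 μs.

22900 μs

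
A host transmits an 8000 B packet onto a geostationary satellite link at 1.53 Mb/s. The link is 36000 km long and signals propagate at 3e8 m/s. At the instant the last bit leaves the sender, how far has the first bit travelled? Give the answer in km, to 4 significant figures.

t_tx = L/R = 64000/1530000 = 0.0418301 s.
Distance = s × t_tx = 300000000 × 0.0418301 = 12550 km.

12550 km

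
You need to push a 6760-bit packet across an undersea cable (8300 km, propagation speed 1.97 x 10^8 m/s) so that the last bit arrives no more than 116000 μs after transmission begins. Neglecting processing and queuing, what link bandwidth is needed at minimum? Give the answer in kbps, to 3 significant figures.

91.5 kbps

Propagation delay = 8300000 / 197000000 = 42132 μs.
Transmission budget = 116000 − 42132 = 73868 μs.
R ≥ L / t_tx = 6760 bits / 0.073868 s = 91.5 kbps.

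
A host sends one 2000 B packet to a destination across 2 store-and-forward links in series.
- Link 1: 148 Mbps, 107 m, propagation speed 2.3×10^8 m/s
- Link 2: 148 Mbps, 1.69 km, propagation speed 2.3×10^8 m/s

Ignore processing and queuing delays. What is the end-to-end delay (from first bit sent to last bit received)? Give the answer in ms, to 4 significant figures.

L = 2000 × 8 = 16000 bits.
Transmission delay per hop = L/R = 16000/148000000 = 0.108108 ms; 2 hops → 0.216216 ms.
Propagation delays (d/s per hop): 0.000465217, 0.00734783 ms; sum = 0.00781304 ms.
End-to-end = 0.2240 ms.

0.2240 ms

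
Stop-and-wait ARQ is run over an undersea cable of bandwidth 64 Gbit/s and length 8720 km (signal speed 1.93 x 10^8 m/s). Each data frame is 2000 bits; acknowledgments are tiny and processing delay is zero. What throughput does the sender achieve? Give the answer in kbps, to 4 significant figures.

22.13 kbps

t_tx = L/R = 2000/64000000000 = 3.125e-08 s.
t_prop = 8720000/193000000 = 0.0451813 s; RTT = 0.0903627 s.
Cycle = t_tx + RTT = 0.0903627 s.
Throughput = L / cycle = 2000 / 0.0903627 = 22.13 kbps.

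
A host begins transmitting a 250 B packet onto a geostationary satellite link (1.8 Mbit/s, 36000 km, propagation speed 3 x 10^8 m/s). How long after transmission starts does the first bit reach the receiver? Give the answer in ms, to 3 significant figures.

First bit experiences only propagation delay: d/s = 36000000/300000000 = 120 ms.

120 ms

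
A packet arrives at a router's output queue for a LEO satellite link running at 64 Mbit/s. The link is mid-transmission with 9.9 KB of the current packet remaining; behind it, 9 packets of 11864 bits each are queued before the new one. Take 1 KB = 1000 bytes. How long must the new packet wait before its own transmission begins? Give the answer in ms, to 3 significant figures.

2.91 ms

Each queued packet: L/R = 11864/64000000 = 0.185375 ms.
9 queued → 1.66838 ms.
Plus remaining 79200 bits of current packet: 1.2375 ms.
Queuing delay = 2.91 ms.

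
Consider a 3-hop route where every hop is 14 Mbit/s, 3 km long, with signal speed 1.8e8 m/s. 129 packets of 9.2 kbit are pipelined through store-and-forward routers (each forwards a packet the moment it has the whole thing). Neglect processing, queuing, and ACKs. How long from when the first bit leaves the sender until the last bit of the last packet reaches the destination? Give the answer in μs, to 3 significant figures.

Per-hop transmission t_tx = L/R = 9200/14000000 = 657.143 μs.
Per-hop propagation t_prop = 3000/180000000 = 16.6667 μs.
Pipeline fill: first packet needs 3·t_tx to clear all hops; remaining 128 packets each add one t_tx.
Total = (3+129-1)·t_tx + 3·t_prop = 131·657.143 + 3·16.6667 = 86100 μs.

86100 μs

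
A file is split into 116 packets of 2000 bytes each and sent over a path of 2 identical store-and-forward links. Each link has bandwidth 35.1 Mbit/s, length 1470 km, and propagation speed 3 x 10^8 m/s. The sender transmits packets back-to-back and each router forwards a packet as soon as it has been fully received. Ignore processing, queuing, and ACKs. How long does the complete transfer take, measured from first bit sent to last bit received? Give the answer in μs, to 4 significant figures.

63130 μs

Per-hop transmission t_tx = L/R = 16000/35100000 = 455.84 μs.
Per-hop propagation t_prop = 1470000/300000000 = 4900 μs.
Pipeline fill: first packet needs 2·t_tx to clear all hops; remaining 115 packets each add one t_tx.
Total = (2+116-1)·t_tx + 2·t_prop = 117·455.84 + 2·4900 = 63130 μs.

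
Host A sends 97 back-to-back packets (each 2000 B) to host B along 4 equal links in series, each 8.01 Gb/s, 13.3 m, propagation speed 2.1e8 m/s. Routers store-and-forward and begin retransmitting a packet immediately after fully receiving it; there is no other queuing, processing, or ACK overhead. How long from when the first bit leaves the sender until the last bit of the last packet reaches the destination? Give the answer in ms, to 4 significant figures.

Per-hop transmission t_tx = L/R = 16000/8010000000 = 0.0019975 ms.
Per-hop propagation t_prop = 13.3/210000000 = 6.33333e-05 ms.
Pipeline fill: first packet needs 4·t_tx to clear all hops; remaining 96 packets each add one t_tx.
Total = (4+97-1)·t_tx + 4·t_prop = 100·0.0019975 + 4·6.33333e-05 = 0.2000 ms.

0.2000 ms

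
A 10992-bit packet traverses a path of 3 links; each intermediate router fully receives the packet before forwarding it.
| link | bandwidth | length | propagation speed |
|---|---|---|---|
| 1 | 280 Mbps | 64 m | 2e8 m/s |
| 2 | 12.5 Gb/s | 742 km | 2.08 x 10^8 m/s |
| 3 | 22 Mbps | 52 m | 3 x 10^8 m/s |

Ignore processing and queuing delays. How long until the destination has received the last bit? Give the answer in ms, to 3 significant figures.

4.11 ms

Transmission delays (L/R per hop): 0.0392571, 0.00087936, 0.499636 ms; sum = 0.539773 ms.
Propagation delays (d/s per hop): 0.00032, 3.56731, 0.000173333 ms; sum = 3.5678 ms.
End-to-end = 4.11 ms.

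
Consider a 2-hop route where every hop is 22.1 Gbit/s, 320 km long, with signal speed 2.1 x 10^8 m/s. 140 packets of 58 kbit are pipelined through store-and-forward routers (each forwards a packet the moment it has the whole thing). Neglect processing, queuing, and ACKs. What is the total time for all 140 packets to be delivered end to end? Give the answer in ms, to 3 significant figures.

3.42 ms

Per-hop transmission t_tx = L/R = 58000/22100000000 = 0.00262443 ms.
Per-hop propagation t_prop = 320000/210000000 = 1.52381 ms.
Pipeline fill: first packet needs 2·t_tx to clear all hops; remaining 139 packets each add one t_tx.
Total = (2+140-1)·t_tx + 2·t_prop = 141·0.00262443 + 2·1.52381 = 3.42 ms.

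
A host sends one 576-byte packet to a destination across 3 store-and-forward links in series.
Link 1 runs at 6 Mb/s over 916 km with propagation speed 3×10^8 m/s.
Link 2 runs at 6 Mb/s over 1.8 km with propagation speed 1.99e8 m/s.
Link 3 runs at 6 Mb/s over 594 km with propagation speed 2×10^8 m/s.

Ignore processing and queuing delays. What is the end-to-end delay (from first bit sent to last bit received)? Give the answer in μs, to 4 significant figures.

L = 576 × 8 = 4608 bits.
Transmission delay per hop = L/R = 4608/6000000 = 768 μs; 3 hops → 2304 μs.
Propagation delays (d/s per hop): 3053.33, 9.04523, 2970 μs; sum = 6032.38 μs.
End-to-end = 8336 μs.

8336 μs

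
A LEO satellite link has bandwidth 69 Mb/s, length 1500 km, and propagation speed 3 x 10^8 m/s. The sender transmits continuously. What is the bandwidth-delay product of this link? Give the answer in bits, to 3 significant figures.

345000 bits

Propagation delay = 1500000 / 300000000 = 0.005 s.
BDP = R × t_prop = 69000000 × 0.005 = 345000 bits.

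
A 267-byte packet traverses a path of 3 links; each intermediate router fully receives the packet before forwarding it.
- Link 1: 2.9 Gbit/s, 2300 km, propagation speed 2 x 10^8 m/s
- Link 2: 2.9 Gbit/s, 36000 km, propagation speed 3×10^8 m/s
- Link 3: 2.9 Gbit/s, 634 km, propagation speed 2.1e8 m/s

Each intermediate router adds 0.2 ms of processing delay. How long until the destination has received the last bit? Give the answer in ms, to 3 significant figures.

L = 267 × 8 = 2136 bits.
Transmission delay per hop = L/R = 2136/2900000000 = 0.000736552 ms; 3 hops → 0.00220966 ms.
Propagation delays (d/s per hop): 11.5, 120, 3.01905 ms; sum = 134.519 ms.
Processing at 2 router(s): 2 × 0.2 ms = 0.4 ms.
End-to-end = 135 ms.

135 ms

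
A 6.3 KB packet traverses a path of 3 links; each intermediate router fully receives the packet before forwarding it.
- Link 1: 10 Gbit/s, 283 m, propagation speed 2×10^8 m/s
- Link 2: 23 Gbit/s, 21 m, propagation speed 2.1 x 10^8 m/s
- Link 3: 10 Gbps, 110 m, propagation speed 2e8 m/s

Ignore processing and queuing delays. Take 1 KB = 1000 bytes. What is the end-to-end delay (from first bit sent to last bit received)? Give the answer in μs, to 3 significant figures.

14.3 μs

L = 50400 bits.
Transmission delays (L/R per hop): 5.04, 2.1913, 5.04 μs; sum = 12.2713 μs.
Propagation delays (d/s per hop): 1.415, 0.1, 0.55 μs; sum = 2.065 μs.
End-to-end = 14.3 μs.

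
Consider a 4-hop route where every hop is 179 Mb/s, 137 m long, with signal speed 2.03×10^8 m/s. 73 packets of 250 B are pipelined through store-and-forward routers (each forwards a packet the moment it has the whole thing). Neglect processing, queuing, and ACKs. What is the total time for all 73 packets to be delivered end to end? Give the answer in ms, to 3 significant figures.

Per-hop transmission t_tx = L/R = 2000/179000000 = 0.0111732 ms.
Per-hop propagation t_prop = 137/2.03e+08 = 0.000674877 ms.
Pipeline fill: first packet needs 4·t_tx to clear all hops; remaining 72 packets each add one t_tx.
Total = (4+73-1)·t_tx + 4·t_prop = 76·0.0111732 + 4·0.000674877 = 0.852 ms.

0.852 ms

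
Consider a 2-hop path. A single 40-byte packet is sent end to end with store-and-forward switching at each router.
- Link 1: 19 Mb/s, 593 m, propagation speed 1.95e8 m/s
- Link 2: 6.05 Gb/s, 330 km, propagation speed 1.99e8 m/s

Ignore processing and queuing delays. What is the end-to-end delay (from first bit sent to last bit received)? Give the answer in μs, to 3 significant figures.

1680 μs

L = 40 × 8 = 320 bits.
Transmission delays (L/R per hop): 16.8421, 0.0528926 μs; sum = 16.895 μs.
Propagation delays (d/s per hop): 3.04103, 1658.29 μs; sum = 1661.33 μs.
End-to-end = 1680 μs.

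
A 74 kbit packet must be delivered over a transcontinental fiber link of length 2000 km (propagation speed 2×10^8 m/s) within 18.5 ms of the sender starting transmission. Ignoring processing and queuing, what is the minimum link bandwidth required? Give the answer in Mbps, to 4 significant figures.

8.706 Mbps

Propagation delay = 2000000 / 200000000 = 10 ms.
Transmission budget = 18.5 − 10 = 8.5 ms.
R ≥ L / t_tx = 74000 bits / 0.0085 s = 8.706 Mbps.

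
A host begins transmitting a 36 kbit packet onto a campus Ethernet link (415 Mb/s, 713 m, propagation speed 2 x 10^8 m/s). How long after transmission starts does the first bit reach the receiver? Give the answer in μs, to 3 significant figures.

First bit experiences only propagation delay: d/s = 713/200000000 = 3.57 μs.

3.57 μs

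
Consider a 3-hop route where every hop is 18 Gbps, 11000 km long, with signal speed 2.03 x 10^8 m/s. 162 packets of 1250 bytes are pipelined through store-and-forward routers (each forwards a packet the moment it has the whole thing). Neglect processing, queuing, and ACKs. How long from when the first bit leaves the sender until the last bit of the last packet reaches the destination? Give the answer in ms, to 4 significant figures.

162.7 ms

Per-hop transmission t_tx = L/R = 10000/18000000000 = 0.000555556 ms.
Per-hop propagation t_prop = 11000000/2.03e+08 = 54.1872 ms.
Pipeline fill: first packet needs 3·t_tx to clear all hops; remaining 161 packets each add one t_tx.
Total = (3+162-1)·t_tx + 3·t_prop = 164·0.000555556 + 3·54.1872 = 162.7 ms.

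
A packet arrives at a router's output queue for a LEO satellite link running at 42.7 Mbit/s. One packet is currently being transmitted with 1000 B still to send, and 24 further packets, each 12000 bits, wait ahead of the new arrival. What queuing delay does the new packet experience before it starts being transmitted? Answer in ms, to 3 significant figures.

Each queued packet: L/R = 12000/42700000 = 0.28103 ms.
24 queued → 6.74473 ms.
Plus remaining 8000 bits of current packet: 0.187354 ms.
Queuing delay = 6.93 ms.

6.93 ms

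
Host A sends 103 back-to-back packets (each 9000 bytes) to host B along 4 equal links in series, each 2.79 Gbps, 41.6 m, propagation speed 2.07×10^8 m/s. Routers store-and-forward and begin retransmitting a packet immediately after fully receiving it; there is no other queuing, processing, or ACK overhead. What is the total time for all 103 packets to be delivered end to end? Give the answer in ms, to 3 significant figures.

Per-hop transmission t_tx = L/R = 72000/2790000000 = 0.0258065 ms.
Per-hop propagation t_prop = 41.6/2.07e+08 = 0.000200966 ms.
Pipeline fill: first packet needs 4·t_tx to clear all hops; remaining 102 packets each add one t_tx.
Total = (4+103-1)·t_tx + 4·t_prop = 106·0.0258065 + 4·0.000200966 = 2.74 ms.

2.74 ms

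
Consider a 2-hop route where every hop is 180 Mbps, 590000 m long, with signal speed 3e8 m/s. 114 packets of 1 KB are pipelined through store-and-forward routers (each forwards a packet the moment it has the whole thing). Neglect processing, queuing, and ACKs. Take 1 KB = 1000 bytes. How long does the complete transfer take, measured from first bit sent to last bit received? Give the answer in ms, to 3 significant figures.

9.04 ms

Per-hop transmission t_tx = L/R = 8000/180000000 = 0.0444444 ms.
Per-hop propagation t_prop = 590000/300000000 = 1.96667 ms.
Pipeline fill: first packet needs 2·t_tx to clear all hops; remaining 113 packets each add one t_tx.
Total = (2+114-1)·t_tx + 2·t_prop = 115·0.0444444 + 2·1.96667 = 9.04 ms.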